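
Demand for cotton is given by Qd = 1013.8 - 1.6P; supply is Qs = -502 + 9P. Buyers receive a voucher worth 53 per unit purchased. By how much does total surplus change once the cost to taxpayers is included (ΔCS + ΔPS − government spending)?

Pre-subsidy: 1013.8 - 1.6P = -502 + 9P gives P* = 143, Q* = 785.
With the rebate, buyers effectively pay Pb = Ps − 53, where Ps is the price sellers receive.
Demand in terms of Ps becomes Qd = 1013.8 − 1.6(Ps − 53) = 1098.6 - 1.6Ps. Setting this equal to supply: 1098.6 - 1.6Ps = -502 + 9Ps, so Ps = 151.
Buyers pay Pb = 151 − 53 = 98; Q' = -502 + 9·151 = 857.
ΔCS = ½(785 + 857)(143 − 98) = 36945; ΔPS = ½(785 + 857)(151 − 143) = 6568.
Government spending = 53 × 857 = 45421.
Net change = 36945 + 6568 − 45421 = -1908. The loss equals the DWL triangle ½·53·72.

Net change in total surplus = -1908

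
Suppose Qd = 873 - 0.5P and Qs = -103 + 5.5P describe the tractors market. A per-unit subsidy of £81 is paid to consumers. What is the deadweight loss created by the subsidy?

Deadweight loss = £1503.5625

Pre-subsidy: 873 - 0.5P = -103 + 5.5P gives P* = 488/3, Q* = 2375/3.
With the rebate, buyers effectively pay Pb = Ps − 81, where Ps is the price sellers receive.
Demand in terms of Ps becomes Qd = 873 − 0.5(Ps − 81) = 913.5 - 0.5Ps. Setting this equal to supply: 913.5 - 0.5Ps = -103 + 5.5Ps, so Ps = 2033/12.
Buyers pay Pb = 2033/12 − 81 = 1061/12; Q' = -103 + 5.5·(2033/12) = 19891/24.
The subsidy expands output by 19891/24 − 2375/3 = 37.125 past the efficient level; on those units the gap between marginal cost and willingness to pay runs from 0 up to 81.
DWL = ½ × 81 × 37.125 = 1503.5625.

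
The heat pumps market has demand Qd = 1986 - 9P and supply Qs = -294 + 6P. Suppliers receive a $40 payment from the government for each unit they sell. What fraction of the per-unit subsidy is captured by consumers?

Pre-subsidy: 1986 - 9P = -294 + 6P gives P* = 152, Q* = 618.
With the subsidy, sellers receive Ps = Pb + 40 for each unit, where Pb is the price buyers pay.
Supply in terms of Pb becomes Qs = -294 + 6(Pb + 40) = -54 + 6Pb. Setting this equal to demand: 1986 - 9Pb = -54 + 6Pb, so Pb = 136.
Sellers receive Ps = 136 + 40 = 176; Q' = 1986 − 9·136 = 762.
Buyers' price falls by P* − Pb = 152 − 136 = 16; sellers' price rises by Ps − P* = 176 − 152 = 24.
So consumers capture 16/40 = 0.4 of each unit of subsidy.

Consumer share = 0.4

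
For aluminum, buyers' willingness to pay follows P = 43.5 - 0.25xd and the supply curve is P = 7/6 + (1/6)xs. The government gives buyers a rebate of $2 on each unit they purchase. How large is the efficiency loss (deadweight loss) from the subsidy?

Pre-subsidy: 43.5 - 0.25x = 7/6 + (1/6)x gives x* = 101.6 and P* = 18.1.
With the rebate, buyers effectively pay Pb = Ps − 2, where Ps is the price sellers receive.
On the curves, Pb = 43.5 - 0.25x and Ps = 7/6 + (1/6)x; the wedge Ps − Pb = 2 gives 7/6 + (1/6)x − (43.5 - 0.25x) = 2, so x' = 106.4.
Then Pb = 43.5 − 0.25·106.4 = 16.9 and Ps = 7/6 + (1/6)·106.4 = 18.9.
The subsidy expands output by 106.4 − 101.6 = 4.8 past the efficient level; on those units the gap between marginal cost and willingness to pay runs from 0 up to 2.
DWL = ½ × 2 × 4.8 = 4.8.

Deadweight loss = $4.8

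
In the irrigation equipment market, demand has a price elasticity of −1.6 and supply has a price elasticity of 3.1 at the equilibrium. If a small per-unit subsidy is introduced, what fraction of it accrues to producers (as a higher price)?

For a small subsidy around the equilibrium, the benefit split depends on the relative slopes, which at a point are proportional to the elasticities.
Buyer share = εs/(εs + |εd|) = 3.1/(3.1 + 1.6) = 31/47; seller share = |εd|/(εs + |εd|) = 16/47.
So producers capture 16/47 of the subsidy.

Producer share = 16/47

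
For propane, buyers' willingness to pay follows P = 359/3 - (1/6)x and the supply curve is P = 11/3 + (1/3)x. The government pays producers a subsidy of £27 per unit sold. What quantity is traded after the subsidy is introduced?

x' = 286

Pre-subsidy: 359/3 - (1/6)x = 11/3 + (1/3)x gives x* = 232 and P* = 81.
With the subsidy, sellers receive Ps = Pb + 27 for each unit, where Pb is the price buyers pay.
On the curves, Pb = 359/3 - (1/6)x and Ps = 11/3 + (1/3)x; the wedge Ps − Pb = 27 gives 11/3 + (1/3)x − (359/3 - (1/6)x) = 27, so x' = 286.
Then Pb = 359/3 − (1/6)·286 = 72 and Ps = 11/3 + (1/3)·286 = 99.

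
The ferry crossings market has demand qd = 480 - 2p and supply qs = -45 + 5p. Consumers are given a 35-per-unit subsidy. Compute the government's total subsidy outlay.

Government cost = 13300

Pre-subsidy: 480 - 2p = -45 + 5p gives p* = 75, q* = 330.
With the rebate, buyers effectively pay pb = ps − 35, where ps is the price sellers receive.
Demand in terms of ps becomes qd = 480 − 2(ps − 35) = 550 - 2ps. Setting this equal to supply: 550 - 2ps = -45 + 5ps, so ps = 85.
Buyers pay pb = 85 − 35 = 50; q' = -45 + 5·85 = 380.
Government outlay = subsidy × quantity = 35 × 380 = 13300.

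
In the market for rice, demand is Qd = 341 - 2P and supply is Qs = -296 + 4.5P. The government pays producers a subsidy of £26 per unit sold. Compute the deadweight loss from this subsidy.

Deadweight loss = £468

Pre-subsidy: 341 - 2P = -296 + 4.5P gives P* = 98, Q* = 145.
With the subsidy, sellers receive Ps = Pb + 26 for each unit, where Pb is the price buyers pay.
Supply in terms of Pb becomes Qs = -296 + 4.5(Pb + 26) = -179 + 4.5Pb. Setting this equal to demand: 341 - 2Pb = -179 + 4.5Pb, so Pb = 80.
Sellers receive Ps = 80 + 26 = 106; Q' = 341 − 2·80 = 181.
The subsidy expands output by 181 − 145 = 36 past the efficient level; on those units the gap between marginal cost and willingness to pay runs from 0 up to 26.
DWL = ½ × 26 × 36 = 468.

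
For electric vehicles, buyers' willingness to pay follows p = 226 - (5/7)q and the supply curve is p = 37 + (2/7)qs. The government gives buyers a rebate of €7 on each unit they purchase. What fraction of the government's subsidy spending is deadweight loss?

DWL / government spending = 1/56

Pre-subsidy: 226 - (5/7)q = 37 + (2/7)q gives q* = 189 and p* = 91.
With the rebate, buyers effectively pay pb = ps − 7, where ps is the price sellers receive.
On the curves, pb = 226 - (5/7)q and ps = 37 + (2/7)q; the wedge ps − pb = 7 gives 37 + (2/7)q − (226 - (5/7)q) = 7, so q' = 196.
Then pb = 226 − (5/7)·196 = 86 and ps = 37 + (2/7)·196 = 93.
ΔCS = ½(189 + 196)(91 − 86) = 962.5; ΔPS = ½(189 + 196)(93 − 91) = 385.
Government spending = 7 × 196 = 1372.
DWL = ½ × 7 × (196 − 189) = 24.5; fraction = 24.5 / 1372 = 1/56.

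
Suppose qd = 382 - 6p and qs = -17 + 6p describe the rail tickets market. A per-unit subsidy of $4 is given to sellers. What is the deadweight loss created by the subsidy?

Deadweight loss = $24

Pre-subsidy: 382 - 6p = -17 + 6p gives p* = 33.25, q* = 182.5.
With the subsidy, sellers receive ps = pb + 4 for each unit, where pb is the price buyers pay.
Supply in terms of pb becomes qs = -17 + 6(pb + 4) = 7 + 6pb. Setting this equal to demand: 382 - 6pb = 7 + 6pb, so pb = 31.25.
Sellers receive ps = 31.25 + 4 = 35.25; q' = 382 − 6·31.25 = 194.5.
The subsidy expands output by 194.5 − 182.5 = 12 past the efficient level; on those units the gap between marginal cost and willingness to pay runs from 0 up to 4.
DWL = ½ × 4 × 12 = 24.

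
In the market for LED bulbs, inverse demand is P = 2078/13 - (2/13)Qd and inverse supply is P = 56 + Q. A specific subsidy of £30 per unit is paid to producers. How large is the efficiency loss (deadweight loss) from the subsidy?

Deadweight loss = £390

Pre-subsidy: 2078/13 - (2/13)Q = 56 + Q gives Q* = 90 and P* = 146.
With the subsidy, sellers receive Ps = Pb + 30 for each unit, where Pb is the price buyers pay.
On the curves, Pb = 2078/13 - (2/13)Q and Ps = 56 + Q; the wedge Ps − Pb = 30 gives 56 + Q − (2078/13 - (2/13)Q) = 30, so Q' = 116.
Then Pb = 2078/13 − (2/13)·116 = 142 and Ps = 56 + 1·116 = 172.
The subsidy expands output by 116 − 90 = 26 past the efficient level; on those units the gap between marginal cost and willingness to pay runs from 0 up to 30.
DWL = ½ × 30 × 26 = 390.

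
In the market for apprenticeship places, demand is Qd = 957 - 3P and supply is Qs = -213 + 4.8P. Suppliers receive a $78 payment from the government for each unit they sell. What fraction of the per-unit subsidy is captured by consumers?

Consumer share = 8/13

Pre-subsidy: 957 - 3P = -213 + 4.8P gives P* = 150, Q* = 507.
With the subsidy, sellers receive Ps = Pb + 78 for each unit, where Pb is the price buyers pay.
Supply in terms of Pb becomes Qs = -213 + 4.8(Pb + 78) = 161.4 + 4.8Pb. Setting this equal to demand: 957 - 3Pb = 161.4 + 4.8Pb, so Pb = 102.
Sellers receive Ps = 102 + 78 = 180; Q' = 957 − 3·102 = 651.
Buyers' price falls by P* − Pb = 150 − 102 = 48; sellers' price rises by Ps − P* = 180 − 150 = 30.
So consumers capture 48/78 = 8/13 of each unit of subsidy.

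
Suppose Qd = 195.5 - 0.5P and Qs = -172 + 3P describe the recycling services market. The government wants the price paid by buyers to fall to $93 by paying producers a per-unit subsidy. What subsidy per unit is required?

At a buyer price of 93, quantity demanded is 195.5 − 0.5·93 = 149.
Sellers supply 149 only when they receive Ps with -172 + 3·Ps = 149, i.e. Ps = 107.
s = Ps − Pb = 107 − 93 = 14.

Required subsidy s = $14 per unit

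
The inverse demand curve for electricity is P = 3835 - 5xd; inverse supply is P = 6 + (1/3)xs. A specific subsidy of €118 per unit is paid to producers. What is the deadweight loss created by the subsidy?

Deadweight loss = €1305.375

Pre-subsidy: 3835 - 5x = 6 + (1/3)x gives x* = 717.9375 and P* = 245.3125.
With the subsidy, sellers receive Ps = Pb + 118 for each unit, where Pb is the price buyers pay.
On the curves, Pb = 3835 - 5x and Ps = 6 + (1/3)x; the wedge Ps − Pb = 118 gives 6 + (1/3)x − (3835 - 5x) = 118, so x' = 740.0625.
Then Pb = 3835 − 5·740.0625 = 134.6875 and Ps = 6 + (1/3)·740.0625 = 252.6875.
The subsidy expands output by 740.0625 − 717.9375 = 22.125 past the efficient level; on those units the gap between marginal cost and willingness to pay runs from 0 up to 118.
DWL = ½ × 118 × 22.125 = 1305.375.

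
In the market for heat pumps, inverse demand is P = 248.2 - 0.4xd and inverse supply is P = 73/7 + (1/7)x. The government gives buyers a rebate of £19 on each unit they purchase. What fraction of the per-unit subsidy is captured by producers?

Pre-subsidy: 248.2 - 0.4x = 73/7 + (1/7)x gives x* = 438 and P* = 73.
With the rebate, buyers effectively pay Pb = Ps − 19, where Ps is the price sellers receive.
On the curves, Pb = 248.2 - 0.4x and Ps = 73/7 + (1/7)x; the wedge Ps − Pb = 19 gives 73/7 + (1/7)x − (248.2 - 0.4x) = 19, so x' = 473.
Then Pb = 248.2 − 0.4·473 = 59 and Ps = 73/7 + (1/7)·473 = 78.
Buyers' price falls by P* − Pb = 73 − 59 = 14; sellers' price rises by Ps − P* = 78 − 73 = 5.
So producers capture 5/19 = 5/19 of each unit of subsidy.

Producer share = 5/19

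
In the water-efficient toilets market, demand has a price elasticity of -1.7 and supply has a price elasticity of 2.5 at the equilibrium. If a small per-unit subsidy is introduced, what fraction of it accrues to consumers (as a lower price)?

For a small subsidy around the equilibrium, the benefit split depends on the relative slopes, which at a point are proportional to the elasticities.
Buyer share = εs/(εs + |εd|) = 2.5/(2.5 + 1.7) = 25/42; seller share = |εd|/(εs + |εd|) = 17/42.

Consumer share = 25/42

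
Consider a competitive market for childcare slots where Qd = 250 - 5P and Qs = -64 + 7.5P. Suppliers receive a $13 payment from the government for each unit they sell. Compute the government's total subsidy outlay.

Pre-subsidy: 250 - 5P = -64 + 7.5P gives P* = 25.12, Q* = 124.4.
With the subsidy, sellers receive Ps = Pb + 13 for each unit, where Pb is the price buyers pay.
Supply in terms of Pb becomes Qs = -64 + 7.5(Pb + 13) = 33.5 + 7.5Pb. Setting this equal to demand: 250 - 5Pb = 33.5 + 7.5Pb, so Pb = 17.32.
Sellers receive Ps = 17.32 + 13 = 30.32; Q' = 250 − 5·17.32 = 163.4.
Government outlay = subsidy × quantity = 13 × 163.4 = 2124.2.

Government cost = $2124.2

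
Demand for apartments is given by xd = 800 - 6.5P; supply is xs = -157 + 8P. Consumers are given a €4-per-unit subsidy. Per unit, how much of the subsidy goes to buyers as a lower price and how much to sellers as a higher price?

Buyers gain 64/29 per unit; sellers gain 52/29 per unit

Pre-subsidy: 800 - 6.5P = -157 + 8P gives P* = 66, x* = 371.
With the rebate, buyers effectively pay Pb = Ps − 4, where Ps is the price sellers receive.
Demand in terms of Ps becomes xd = 800 − 6.5(Ps − 4) = 826 - 6.5Ps. Setting this equal to supply: 826 - 6.5Ps = -157 + 8Ps, so Ps = 1966/29.
Buyers pay Pb = 1966/29 − 4 = 1850/29; x' = -157 + 8·(1966/29) = 11175/29.
Buyers' price falls by P* − Pb = 66 − 1850/29 = 64/29; sellers' price rises by Ps − P* = 1966/29 − 66 = 52/29.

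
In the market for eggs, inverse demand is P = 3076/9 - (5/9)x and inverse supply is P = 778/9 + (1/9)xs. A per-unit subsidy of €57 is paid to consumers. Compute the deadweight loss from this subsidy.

Pre-subsidy: 3076/9 - (5/9)x = 778/9 + (1/9)x gives x* = 383 and P* = 129.
With the rebate, buyers effectively pay Pb = Ps − 57, where Ps is the price sellers receive.
On the curves, Pb = 3076/9 - (5/9)x and Ps = 778/9 + (1/9)x; the wedge Ps − Pb = 57 gives 778/9 + (1/9)x − (3076/9 - (5/9)x) = 57, so x' = 468.5.
Then Pb = 3076/9 − (5/9)·468.5 = 81.5 and Ps = 778/9 + (1/9)·468.5 = 138.5.
The subsidy expands output by 468.5 − 383 = 85.5 past the efficient level; on those units the gap between marginal cost and willingness to pay runs from 0 up to 57.
DWL = ½ × 57 × 85.5 = 2436.75.

Deadweight loss = €2436.75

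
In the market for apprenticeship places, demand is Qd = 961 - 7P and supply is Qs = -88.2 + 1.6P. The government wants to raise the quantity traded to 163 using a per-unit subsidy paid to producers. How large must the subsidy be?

At Q = 163, invert demand for the buyer price: Pb = (961 − 163)/7 = 114; invert supply for the seller price: Ps = (163 − (-88.2))/1.6 = 157.
The subsidy must fill the gap: s = Ps − Pb = 157 − 114 = 43.

Required subsidy s = 43 per unit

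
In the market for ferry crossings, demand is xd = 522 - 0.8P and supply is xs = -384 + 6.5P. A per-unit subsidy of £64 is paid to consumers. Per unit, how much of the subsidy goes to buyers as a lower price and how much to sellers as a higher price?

Pre-subsidy: 522 - 0.8P = -384 + 6.5P gives P* = 9060/73, x* = 30858/73.
With the rebate, buyers effectively pay Pb = Ps − 64, where Ps is the price sellers receive.
Demand in terms of Ps becomes xd = 522 − 0.8(Ps − 64) = 573.2 - 0.8Ps. Setting this equal to supply: 573.2 - 0.8Ps = -384 + 6.5Ps, so Ps = 9572/73.
Buyers pay Pb = 9572/73 − 64 = 4900/73; x' = -384 + 6.5·(9572/73) = 34186/73.
Buyers' price falls by P* − Pb = 9060/73 − 4900/73 = 4160/73; sellers' price rises by Ps − P* = 9572/73 − 9060/73 = 512/73.

Buyers gain 4160/73 per unit; sellers gain 512/73 per unit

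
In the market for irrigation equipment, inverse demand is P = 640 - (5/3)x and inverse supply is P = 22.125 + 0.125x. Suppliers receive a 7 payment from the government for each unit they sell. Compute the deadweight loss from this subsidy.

Deadweight loss = 588/43

Pre-subsidy: 640 - (5/3)x = 22.125 + 0.125x gives x* = 14829/43 and P* = 2805/43.
With the subsidy, sellers receive Ps = Pb + 7 for each unit, where Pb is the price buyers pay.
On the curves, Pb = 640 - (5/3)x and Ps = 22.125 + 0.125x; the wedge Ps − Pb = 7 gives 22.125 + 0.125x − (640 - (5/3)x) = 7, so x' = 14997/43.
Then Pb = 640 − (5/3)·(14997/43) = 2525/43 and Ps = 22.125 + 0.125·(14997/43) = 2826/43.
The subsidy expands output by 14997/43 − 14829/43 = 168/43 past the efficient level; on those units the gap between marginal cost and willingness to pay runs from 0 up to 7.
DWL = ½ × 7 × 168/43 = 588/43.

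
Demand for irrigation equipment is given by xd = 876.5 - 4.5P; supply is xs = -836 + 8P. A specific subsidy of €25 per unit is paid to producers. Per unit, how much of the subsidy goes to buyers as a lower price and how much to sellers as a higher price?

Buyers gain €16 per unit; sellers gain €9 per unit

Pre-subsidy: 876.5 - 4.5P = -836 + 8P gives P* = 137, x* = 260.
With the subsidy, sellers receive Ps = Pb + 25 for each unit, where Pb is the price buyers pay.
Supply in terms of Pb becomes xs = -836 + 8(Pb + 25) = -636 + 8Pb. Setting this equal to demand: 876.5 - 4.5Pb = -636 + 8Pb, so Pb = 121.
Sellers receive Ps = 121 + 25 = 146; x' = 876.5 − 4.5·121 = 332.
Buyers' price falls by P* − Pb = 137 − 121 = 16; sellers' price rises by Ps − P* = 146 − 137 = 9.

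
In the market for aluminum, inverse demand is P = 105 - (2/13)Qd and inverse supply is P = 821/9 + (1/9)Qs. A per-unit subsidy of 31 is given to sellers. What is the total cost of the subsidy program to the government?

Government cost = 5239

Pre-subsidy: 105 - (2/13)Q = 821/9 + (1/9)Q gives Q* = 52 and P* = 97.
With the subsidy, sellers receive Ps = Pb + 31 for each unit, where Pb is the price buyers pay.
On the curves, Pb = 105 - (2/13)Q and Ps = 821/9 + (1/9)Q; the wedge Ps − Pb = 31 gives 821/9 + (1/9)Q − (105 - (2/13)Q) = 31, so Q' = 169.
Then Pb = 105 − (2/13)·169 = 79 and Ps = 821/9 + (1/9)·169 = 110.
Government outlay = subsidy × quantity = 31 × 169 = 5239.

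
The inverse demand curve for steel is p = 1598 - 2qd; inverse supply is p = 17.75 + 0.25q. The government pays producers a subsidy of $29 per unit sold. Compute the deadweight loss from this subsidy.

Pre-subsidy: 1598 - 2q = 17.75 + 0.25q gives q* = 2107/3 and p* = 580/3.
With the subsidy, sellers receive ps = pb + 29 for each unit, where pb is the price buyers pay.
On the curves, pb = 1598 - 2q and ps = 17.75 + 0.25q; the wedge ps − pb = 29 gives 17.75 + 0.25q − (1598 - 2q) = 29, so q' = 6437/9.
Then pb = 1598 − 2·(6437/9) = 1508/9 and ps = 17.75 + 0.25·(6437/9) = 1769/9.
The subsidy expands output by 6437/9 − 2107/3 = 116/9 past the efficient level; on those units the gap between marginal cost and willingness to pay runs from 0 up to 29.
DWL = ½ × 29 × 116/9 = 1682/9.

Deadweight loss = 1682/9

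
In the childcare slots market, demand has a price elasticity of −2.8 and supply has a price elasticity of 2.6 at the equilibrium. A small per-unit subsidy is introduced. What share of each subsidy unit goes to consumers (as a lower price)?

For a small subsidy around the equilibrium, the benefit split depends on the relative slopes, which at a point are proportional to the elasticities.
Buyer share = εs/(εs + |εd|) = 2.6/(2.6 + 2.8) = 13/27; seller share = |εd|/(εs + |εd|) = 14/27.

Consumer share = 13/27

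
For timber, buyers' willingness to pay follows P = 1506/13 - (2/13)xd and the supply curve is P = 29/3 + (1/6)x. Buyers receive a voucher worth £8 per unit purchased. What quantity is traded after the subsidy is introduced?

Pre-subsidy: 1506/13 - (2/13)x = 29/3 + (1/6)x gives x* = 331.28 and P* = 64.88.
With the rebate, buyers effectively pay Pb = Ps − 8, where Ps is the price sellers receive.
On the curves, Pb = 1506/13 - (2/13)x and Ps = 29/3 + (1/6)x; the wedge Ps − Pb = 8 gives 29/3 + (1/6)x − (1506/13 - (2/13)x) = 8, so x' = 356.24.
Then Pb = 1506/13 − (2/13)·356.24 = 61.04 and Ps = 29/3 + (1/6)·356.24 = 69.04.

x' = 356.24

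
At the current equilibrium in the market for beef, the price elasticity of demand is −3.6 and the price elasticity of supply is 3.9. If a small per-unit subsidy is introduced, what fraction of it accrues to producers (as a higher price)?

Producer share = 0.48

For a small subsidy around the equilibrium, the benefit split depends on the relative slopes, which at a point are proportional to the elasticities.
Buyer share = εs/(εs + |εd|) = 3.9/(3.9 + 3.6) = 0.52; seller share = |εd|/(εs + |εd|) = 0.48.
So producers capture 0.48 of the subsidy.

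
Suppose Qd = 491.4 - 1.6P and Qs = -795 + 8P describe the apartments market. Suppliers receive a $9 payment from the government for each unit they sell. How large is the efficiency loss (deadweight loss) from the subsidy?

Deadweight loss = $54

Pre-subsidy: 491.4 - 1.6P = -795 + 8P gives P* = 134, Q* = 277.
With the subsidy, sellers receive Ps = Pb + 9 for each unit, where Pb is the price buyers pay.
Supply in terms of Pb becomes Qs = -795 + 8(Pb + 9) = -723 + 8Pb. Setting this equal to demand: 491.4 - 1.6Pb = -723 + 8Pb, so Pb = 126.5.
Sellers receive Ps = 126.5 + 9 = 135.5; Q' = 491.4 − 1.6·126.5 = 289.
The subsidy expands output by 289 − 277 = 12 past the efficient level; on those units the gap between marginal cost and willingness to pay runs from 0 up to 9.
DWL = ½ × 9 × 12 = 54.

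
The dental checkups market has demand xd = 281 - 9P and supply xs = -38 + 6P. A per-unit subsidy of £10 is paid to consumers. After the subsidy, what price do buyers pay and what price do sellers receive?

Pre-subsidy: 281 - 9P = -38 + 6P gives P* = 319/15, x* = 89.6.
With the rebate, buyers effectively pay Pb = Ps − 10, where Ps is the price sellers receive.
Demand in terms of Ps becomes xd = 281 − 9(Ps − 10) = 371 - 9Ps. Setting this equal to supply: 371 - 9Ps = -38 + 6Ps, so Ps = 409/15.
Buyers pay Pb = 409/15 − 10 = 259/15; x' = -38 + 6·(409/15) = 125.6.

Buyers pay 259/15; sellers receive 409/15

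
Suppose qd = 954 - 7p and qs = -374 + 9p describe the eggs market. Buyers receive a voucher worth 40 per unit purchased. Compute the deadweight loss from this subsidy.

Deadweight loss = 3150

Pre-subsidy: 954 - 7p = -374 + 9p gives p* = 83, q* = 373.
With the rebate, buyers effectively pay pb = ps − 40, where ps is the price sellers receive.
Demand in terms of ps becomes qd = 954 − 7(ps − 40) = 1234 - 7ps. Setting this equal to supply: 1234 - 7ps = -374 + 9ps, so ps = 100.5.
Buyers pay pb = 100.5 − 40 = 60.5; q' = -374 + 9·100.5 = 530.5.
The subsidy expands output by 530.5 − 373 = 157.5 past the efficient level; on those units the gap between marginal cost and willingness to pay runs from 0 up to 40.
DWL = ½ × 40 × 157.5 = 3150.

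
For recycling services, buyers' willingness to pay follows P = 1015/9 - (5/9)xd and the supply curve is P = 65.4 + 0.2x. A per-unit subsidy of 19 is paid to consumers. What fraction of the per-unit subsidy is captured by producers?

Producer share = 9/34

Pre-subsidy: 1015/9 - (5/9)x = 65.4 + 0.2x gives x* = 1066/17 and P* = 1325/17.
With the rebate, buyers effectively pay Pb = Ps − 19, where Ps is the price sellers receive.
On the curves, Pb = 1015/9 - (5/9)x and Ps = 65.4 + 0.2x; the wedge Ps − Pb = 19 gives 65.4 + 0.2x − (1015/9 - (5/9)x) = 19, so x' = 2987/34.
Then Pb = 1015/9 − (5/9)·(2987/34) = 2175/34 and Ps = 65.4 + 0.2·(2987/34) = 2821/34.
Buyers' price falls by P* − Pb = 1325/17 − 2175/34 = 475/34; sellers' price rises by Ps − P* = 2821/34 − 1325/17 = 171/34.
So producers capture (171/34)/19 = 9/34 of each unit of subsidy.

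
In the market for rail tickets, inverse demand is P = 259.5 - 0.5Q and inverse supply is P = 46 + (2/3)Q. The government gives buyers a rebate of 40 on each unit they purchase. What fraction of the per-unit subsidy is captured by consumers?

Consumer share = 3/7

Pre-subsidy: 259.5 - 0.5Q = 46 + (2/3)Q gives Q* = 183 and P* = 168.
With the rebate, buyers effectively pay Pb = Ps − 40, where Ps is the price sellers receive.
On the curves, Pb = 259.5 - 0.5Q and Ps = 46 + (2/3)Q; the wedge Ps − Pb = 40 gives 46 + (2/3)Q − (259.5 - 0.5Q) = 40, so Q' = 1521/7.
Then Pb = 259.5 − 0.5·(1521/7) = 1056/7 and Ps = 46 + (2/3)·(1521/7) = 1336/7.
Buyers' price falls by P* − Pb = 168 − 1056/7 = 120/7; sellers' price rises by Ps − P* = 1336/7 − 168 = 160/7.
So consumers capture (120/7)/40 = 3/7 of each unit of subsidy.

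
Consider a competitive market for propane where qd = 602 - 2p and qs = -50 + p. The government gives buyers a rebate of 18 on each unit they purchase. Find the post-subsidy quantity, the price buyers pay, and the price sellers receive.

Pre-subsidy: 602 - 2p = -50 + p gives p* = 652/3, q* = 502/3.
With the rebate, buyers effectively pay pb = ps − 18, where ps is the price sellers receive.
Demand in terms of ps becomes qd = 602 − 2(ps − 18) = 638 - 2ps. Setting this equal to supply: 638 - 2ps = -50 + ps, so ps = 688/3.
Buyers pay pb = 688/3 − 18 = 634/3; q' = -50 + 1·(688/3) = 538/3.

q' = 538/3; buyers pay 634/3; sellers receive 688/3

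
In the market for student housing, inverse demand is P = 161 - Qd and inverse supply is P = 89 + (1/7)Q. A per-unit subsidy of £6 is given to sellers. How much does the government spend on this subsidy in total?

Pre-subsidy: 161 - Q = 89 + (1/7)Q gives Q* = 63 and P* = 98.
With the subsidy, sellers receive Ps = Pb + 6 for each unit, where Pb is the price buyers pay.
On the curves, Pb = 161 - Q and Ps = 89 + (1/7)Q; the wedge Ps − Pb = 6 gives 89 + (1/7)Q − (161 - Q) = 6, so Q' = 68.25.
Then Pb = 161 − 1·68.25 = 92.75 and Ps = 89 + (1/7)·68.25 = 98.75.
Government outlay = subsidy × quantity = 6 × 68.25 = 409.5.

Government cost = £409.5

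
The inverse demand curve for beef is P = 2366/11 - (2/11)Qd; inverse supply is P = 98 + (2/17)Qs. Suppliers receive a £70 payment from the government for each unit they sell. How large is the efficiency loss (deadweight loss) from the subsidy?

Deadweight loss = £8181.25

Pre-subsidy: 2366/11 - (2/11)Q = 98 + (2/17)Q gives Q* = 391 and P* = 144.
With the subsidy, sellers receive Ps = Pb + 70 for each unit, where Pb is the price buyers pay.
On the curves, Pb = 2366/11 - (2/11)Q and Ps = 98 + (2/17)Q; the wedge Ps − Pb = 70 gives 98 + (2/17)Q − (2366/11 - (2/11)Q) = 70, so Q' = 624.75.
Then Pb = 2366/11 − (2/11)·624.75 = 101.5 and Ps = 98 + (2/17)·624.75 = 171.5.
The subsidy expands output by 624.75 − 391 = 233.75 past the efficient level; on those units the gap between marginal cost and willingness to pay runs from 0 up to 70.
DWL = ½ × 70 × 233.75 = 8181.25.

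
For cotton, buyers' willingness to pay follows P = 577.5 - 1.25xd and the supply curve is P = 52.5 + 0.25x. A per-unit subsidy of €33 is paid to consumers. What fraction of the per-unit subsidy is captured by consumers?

Pre-subsidy: 577.5 - 1.25x = 52.5 + 0.25x gives x* = 350 and P* = 140.
With the rebate, buyers effectively pay Pb = Ps − 33, where Ps is the price sellers receive.
On the curves, Pb = 577.5 - 1.25x and Ps = 52.5 + 0.25x; the wedge Ps − Pb = 33 gives 52.5 + 0.25x − (577.5 - 1.25x) = 33, so x' = 372.
Then Pb = 577.5 − 1.25·372 = 112.5 and Ps = 52.5 + 0.25·372 = 145.5.
Buyers' price falls by P* − Pb = 140 − 112.5 = 27.5; sellers' price rises by Ps − P* = 145.5 − 140 = 5.5.
So consumers capture 27.5/33 = 5/6 of each unit of subsidy.

Consumer share = 5/6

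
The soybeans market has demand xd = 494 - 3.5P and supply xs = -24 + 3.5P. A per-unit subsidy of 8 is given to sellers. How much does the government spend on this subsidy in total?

Government cost = 1992

Pre-subsidy: 494 - 3.5P = -24 + 3.5P gives P* = 74, x* = 235.
With the subsidy, sellers receive Ps = Pb + 8 for each unit, where Pb is the price buyers pay.
Supply in terms of Pb becomes xs = -24 + 3.5(Pb + 8) = 4 + 3.5Pb. Setting this equal to demand: 494 - 3.5Pb = 4 + 3.5Pb, so Pb = 70.
Sellers receive Ps = 70 + 8 = 78; x' = 494 − 3.5·70 = 249.
Government outlay = subsidy × quantity = 8 × 249 = 1992.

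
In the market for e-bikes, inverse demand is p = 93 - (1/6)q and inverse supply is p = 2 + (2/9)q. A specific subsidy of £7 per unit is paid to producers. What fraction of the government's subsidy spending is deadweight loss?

Pre-subsidy: 93 - (1/6)q = 2 + (2/9)q gives q* = 234 and p* = 54.
With the subsidy, sellers receive ps = pb + 7 for each unit, where pb is the price buyers pay.
On the curves, pb = 93 - (1/6)q and ps = 2 + (2/9)q; the wedge ps − pb = 7 gives 2 + (2/9)q − (93 - (1/6)q) = 7, so q' = 252.
Then pb = 93 − (1/6)·252 = 51 and ps = 2 + (2/9)·252 = 58.
ΔCS = ½(234 + 252)(54 − 51) = 729; ΔPS = ½(234 + 252)(58 − 54) = 972.
Government spending = 7 × 252 = 1764.
DWL = ½ × 7 × (252 − 234) = 63; fraction = 63 / 1764 = 1/28.

DWL / government spending = 1/28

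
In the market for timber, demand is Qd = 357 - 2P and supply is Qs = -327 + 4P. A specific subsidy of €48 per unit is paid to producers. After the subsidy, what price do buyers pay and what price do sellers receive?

Buyers pay €82; sellers receive €130

Pre-subsidy: 357 - 2P = -327 + 4P gives P* = 114, Q* = 129.
With the subsidy, sellers receive Ps = Pb + 48 for each unit, where Pb is the price buyers pay.
Supply in terms of Pb becomes Qs = -327 + 4(Pb + 48) = -135 + 4Pb. Setting this equal to demand: 357 - 2Pb = -135 + 4Pb, so Pb = 82.
Sellers receive Ps = 82 + 48 = 130; Q' = 357 − 2·82 = 193.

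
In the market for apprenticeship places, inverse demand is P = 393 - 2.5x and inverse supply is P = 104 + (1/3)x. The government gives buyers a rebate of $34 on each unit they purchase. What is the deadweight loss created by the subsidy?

Pre-subsidy: 393 - 2.5x = 104 + (1/3)x gives x* = 102 and P* = 138.
With the rebate, buyers effectively pay Pb = Ps − 34, where Ps is the price sellers receive.
On the curves, Pb = 393 - 2.5x and Ps = 104 + (1/3)x; the wedge Ps − Pb = 34 gives 104 + (1/3)x − (393 - 2.5x) = 34, so x' = 114.
Then Pb = 393 − 2.5·114 = 108 and Ps = 104 + (1/3)·114 = 142.
The subsidy expands output by 114 − 102 = 12 past the efficient level; on those units the gap between marginal cost and willingness to pay runs from 0 up to 34.
DWL = ½ × 34 × 12 = 204.

Deadweight loss = $204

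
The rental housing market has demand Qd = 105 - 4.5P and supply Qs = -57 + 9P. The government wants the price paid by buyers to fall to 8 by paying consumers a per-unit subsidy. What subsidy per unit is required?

Required subsidy s = 6 per unit

At a buyer price of 8, quantity demanded is 105 − 4.5·8 = 69.
Sellers supply 69 only when they receive Ps with -57 + 9·Ps = 69, i.e. Ps = 14.
s = Ps − Pb = 14 − 8 = 6.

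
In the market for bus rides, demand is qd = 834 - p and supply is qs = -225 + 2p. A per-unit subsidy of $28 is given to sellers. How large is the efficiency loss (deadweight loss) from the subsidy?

Pre-subsidy: 834 - p = -225 + 2p gives p* = 353, q* = 481.
With the subsidy, sellers receive ps = pb + 28 for each unit, where pb is the price buyers pay.
Supply in terms of pb becomes qs = -225 + 2(pb + 28) = -169 + 2pb. Setting this equal to demand: 834 - pb = -169 + 2pb, so pb = 1003/3.
Sellers receive ps = 1003/3 + 28 = 1087/3; q' = 834 − 1·(1003/3) = 1499/3.
The subsidy expands output by 1499/3 − 481 = 56/3 past the efficient level; on those units the gap between marginal cost and willingness to pay runs from 0 up to 28.
DWL = ½ × 28 × 56/3 = 784/3.

Deadweight loss = 784/3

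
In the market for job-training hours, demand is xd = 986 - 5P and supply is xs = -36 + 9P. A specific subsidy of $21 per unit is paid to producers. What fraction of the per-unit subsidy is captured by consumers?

Consumer share = 9/14

Pre-subsidy: 986 - 5P = -36 + 9P gives P* = 73, x* = 621.
With the subsidy, sellers receive Ps = Pb + 21 for each unit, where Pb is the price buyers pay.
Supply in terms of Pb becomes xs = -36 + 9(Pb + 21) = 153 + 9Pb. Setting this equal to demand: 986 - 5Pb = 153 + 9Pb, so Pb = 59.5.
Sellers receive Ps = 59.5 + 21 = 80.5; x' = 986 − 5·59.5 = 688.5.
Buyers' price falls by P* − Pb = 73 − 59.5 = 13.5; sellers' price rises by Ps − P* = 80.5 − 73 = 7.5.
So consumers capture 13.5/21 = 9/14 of each unit of subsidy.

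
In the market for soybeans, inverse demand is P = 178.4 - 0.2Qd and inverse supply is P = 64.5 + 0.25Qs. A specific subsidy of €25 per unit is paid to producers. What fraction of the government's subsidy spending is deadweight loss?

Pre-subsidy: 178.4 - 0.2Q = 64.5 + 0.25Q gives Q* = 2278/9 and P* = 1150/9.
With the subsidy, sellers receive Ps = Pb + 25 for each unit, where Pb is the price buyers pay.
On the curves, Pb = 178.4 - 0.2Q and Ps = 64.5 + 0.25Q; the wedge Ps − Pb = 25 gives 64.5 + 0.25Q − (178.4 - 0.2Q) = 25, so Q' = 926/3.
Then Pb = 178.4 − 0.2·(926/3) = 350/3 and Ps = 64.5 + 0.25·(926/3) = 425/3.
ΔCS = ½(2278/9 + 926/3)(1150/9 − 350/3) = 252800/81; ΔPS = ½(2278/9 + 926/3)(425/3 − 1150/9) = 316000/81.
Government spending = 25 × 926/3 = 23150/3.
DWL = ½ × 25 × (926/3 − 2278/9) = 6250/9; fraction = (6250/9) / (23150/3) = 125/1389.

DWL / government spending = 125/1389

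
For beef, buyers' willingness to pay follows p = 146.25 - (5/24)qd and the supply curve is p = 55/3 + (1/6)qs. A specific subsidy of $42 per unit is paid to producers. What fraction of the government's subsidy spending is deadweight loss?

Pre-subsidy: 146.25 - (5/24)q = 55/3 + (1/6)q gives q* = 3070/9 and p* = 2030/27.
With the subsidy, sellers receive ps = pb + 42 for each unit, where pb is the price buyers pay.
On the curves, pb = 146.25 - (5/24)q and ps = 55/3 + (1/6)q; the wedge ps − pb = 42 gives 55/3 + (1/6)q − (146.25 - (5/24)q) = 42, so q' = 4078/9.
Then pb = 146.25 − (5/24)·(4078/9) = 1400/27 and ps = 55/3 + (1/6)·(4078/9) = 2534/27.
ΔCS = ½(3070/9 + 4078/9)(2030/27 − 1400/27) = 250180/27; ΔPS = ½(3070/9 + 4078/9)(2534/27 − 2030/27) = 200144/27.
Government spending = 42 × 4078/9 = 57092/3.
DWL = ½ × 42 × (4078/9 − 3070/9) = 2352; fraction = 2352 / (57092/3) = 252/2039.

DWL / government spending = 252/2039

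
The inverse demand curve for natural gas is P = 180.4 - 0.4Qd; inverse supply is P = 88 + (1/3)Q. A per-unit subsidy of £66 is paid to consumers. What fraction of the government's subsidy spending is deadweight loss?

DWL / government spending = 5/24

Pre-subsidy: 180.4 - 0.4Q = 88 + (1/3)Q gives Q* = 126 and P* = 130.
With the rebate, buyers effectively pay Pb = Ps − 66, where Ps is the price sellers receive.
On the curves, Pb = 180.4 - 0.4Q and Ps = 88 + (1/3)Q; the wedge Ps − Pb = 66 gives 88 + (1/3)Q − (180.4 - 0.4Q) = 66, so Q' = 216.
Then Pb = 180.4 − 0.4·216 = 94 and Ps = 88 + (1/3)·216 = 160.
ΔCS = ½(126 + 216)(130 − 94) = 6156; ΔPS = ½(126 + 216)(160 − 130) = 5130.
Government spending = 66 × 216 = 14256.
DWL = ½ × 66 × (216 − 126) = 2970; fraction = 2970 / 14256 = 5/24.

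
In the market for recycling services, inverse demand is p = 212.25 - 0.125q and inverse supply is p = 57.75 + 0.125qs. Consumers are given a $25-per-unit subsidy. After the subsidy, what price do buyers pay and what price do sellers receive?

Pre-subsidy: 212.25 - 0.125q = 57.75 + 0.125q gives q* = 618 and p* = 135.
With the rebate, buyers effectively pay pb = ps − 25, where ps is the price sellers receive.
On the curves, pb = 212.25 - 0.125q and ps = 57.75 + 0.125q; the wedge ps − pb = 25 gives 57.75 + 0.125q − (212.25 - 0.125q) = 25, so q' = 718.
Then pb = 212.25 − 0.125·718 = 122.5 and ps = 57.75 + 0.125·718 = 147.5.

Buyers pay $122.5; sellers receive $147.5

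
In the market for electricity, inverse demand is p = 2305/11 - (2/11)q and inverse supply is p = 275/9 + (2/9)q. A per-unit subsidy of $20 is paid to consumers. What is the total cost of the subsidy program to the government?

Pre-subsidy: 2305/11 - (2/11)q = 275/9 + (2/9)q gives q* = 443 and p* = 129.
With the rebate, buyers effectively pay pb = ps − 20, where ps is the price sellers receive.
On the curves, pb = 2305/11 - (2/11)q and ps = 275/9 + (2/9)q; the wedge ps − pb = 20 gives 275/9 + (2/9)q − (2305/11 - (2/11)q) = 20, so q' = 492.5.
Then pb = 2305/11 − (2/11)·492.5 = 120 and ps = 275/9 + (2/9)·492.5 = 140.
Government outlay = subsidy × quantity = 20 × 492.5 = 9850.

Government cost = $9850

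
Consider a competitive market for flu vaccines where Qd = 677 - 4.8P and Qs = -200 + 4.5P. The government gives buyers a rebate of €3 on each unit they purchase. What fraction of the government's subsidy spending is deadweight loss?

DWL / government spending = 108/7171

Pre-subsidy: 677 - 4.8P = -200 + 4.5P gives P* = 8770/93, Q* = 6955/31.
With the rebate, buyers effectively pay Pb = Ps − 3, where Ps is the price sellers receive.
Demand in terms of Ps becomes Qd = 677 − 4.8(Ps − 3) = 691.4 - 4.8Ps. Setting this equal to supply: 691.4 - 4.8Ps = -200 + 4.5Ps, so Ps = 8914/93.
Buyers pay Pb = 8914/93 − 3 = 8635/93; Q' = -200 + 4.5·(8914/93) = 7171/31.
ΔCS = ½(6955/31 + 7171/31)(8770/93 − 8635/93) = 317835/961; ΔPS = ½(6955/31 + 7171/31)(8914/93 − 8770/93) = 339024/961.
Government spending = 3 × 7171/31 = 21513/31.
DWL = ½ × 3 × (7171/31 − 6955/31) = 324/31; fraction = (324/31) / (21513/31) = 108/7171.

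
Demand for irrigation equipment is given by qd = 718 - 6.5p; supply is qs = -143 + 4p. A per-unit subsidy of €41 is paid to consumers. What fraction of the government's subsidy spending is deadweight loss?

Pre-subsidy: 718 - 6.5p = -143 + 4p gives p* = 82, q* = 185.
With the rebate, buyers effectively pay pb = ps − 41, where ps is the price sellers receive.
Demand in terms of ps becomes qd = 718 − 6.5(ps − 41) = 984.5 - 6.5ps. Setting this equal to supply: 984.5 - 6.5ps = -143 + 4ps, so ps = 2255/21.
Buyers pay pb = 2255/21 − 41 = 1394/21; q' = -143 + 4·(2255/21) = 6017/21.
ΔCS = ½(185 + 6017/21)(82 − 1394/21) = 1623928/441; ΔPS = ½(185 + 6017/21)(2255/21 − 82) = 2638883/441.
Government spending = 41 × 6017/21 = 246697/21.
DWL = ½ × 41 × (6017/21 − 185) = 43706/21; fraction = (43706/21) / (246697/21) = 1066/6017.

DWL / government spending = 1066/6017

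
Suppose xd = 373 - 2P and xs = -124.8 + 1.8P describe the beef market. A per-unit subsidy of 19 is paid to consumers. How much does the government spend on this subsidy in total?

Pre-subsidy: 373 - 2P = -124.8 + 1.8P gives P* = 131, x* = 111.
With the rebate, buyers effectively pay Pb = Ps − 19, where Ps is the price sellers receive.
Demand in terms of Ps becomes xd = 373 − 2(Ps − 19) = 411 - 2Ps. Setting this equal to supply: 411 - 2Ps = -124.8 + 1.8Ps, so Ps = 141.
Buyers pay Pb = 141 − 19 = 122; x' = -124.8 + 1.8·141 = 129.
Government outlay = subsidy × quantity = 19 × 129 = 2451.

Government cost = 2451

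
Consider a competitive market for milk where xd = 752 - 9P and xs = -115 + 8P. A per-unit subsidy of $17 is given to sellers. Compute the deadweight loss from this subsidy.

Pre-subsidy: 752 - 9P = -115 + 8P gives P* = 51, x* = 293.
With the subsidy, sellers receive Ps = Pb + 17 for each unit, where Pb is the price buyers pay.
Supply in terms of Pb becomes xs = -115 + 8(Pb + 17) = 21 + 8Pb. Setting this equal to demand: 752 - 9Pb = 21 + 8Pb, so Pb = 43.
Sellers receive Ps = 43 + 17 = 60; x' = 752 − 9·43 = 365.
The subsidy expands output by 365 − 293 = 72 past the efficient level; on those units the gap between marginal cost and willingness to pay runs from 0 up to 17.
DWL = ½ × 17 × 72 = 612.

Deadweight loss = $612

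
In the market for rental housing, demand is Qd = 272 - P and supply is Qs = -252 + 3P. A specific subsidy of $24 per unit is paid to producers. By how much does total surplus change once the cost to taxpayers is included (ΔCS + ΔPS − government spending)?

Pre-subsidy: 272 - P = -252 + 3P gives P* = 131, Q* = 141.
With the subsidy, sellers receive Ps = Pb + 24 for each unit, where Pb is the price buyers pay.
Supply in terms of Pb becomes Qs = -252 + 3(Pb + 24) = -180 + 3Pb. Setting this equal to demand: 272 - Pb = -180 + 3Pb, so Pb = 113.
Sellers receive Ps = 113 + 24 = 137; Q' = 272 − 1·113 = 159.
ΔCS = ½(141 + 159)(131 − 113) = 2700; ΔPS = ½(141 + 159)(137 − 131) = 900.
Government spending = 24 × 159 = 3816.
Net change = 2700 + 900 − 3816 = -216. The loss equals the DWL triangle ½·24·18.

Net change in total surplus = -$216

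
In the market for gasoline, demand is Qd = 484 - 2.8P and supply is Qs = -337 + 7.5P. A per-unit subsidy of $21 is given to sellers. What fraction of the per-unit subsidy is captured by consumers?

Pre-subsidy: 484 - 2.8P = -337 + 7.5P gives P* = 8210/103, Q* = 26864/103.
With the subsidy, sellers receive Ps = Pb + 21 for each unit, where Pb is the price buyers pay.
Supply in terms of Pb becomes Qs = -337 + 7.5(Pb + 21) = -179.5 + 7.5Pb. Setting this equal to demand: 484 - 2.8Pb = -179.5 + 7.5Pb, so Pb = 6635/103.
Sellers receive Ps = 6635/103 + 21 = 8798/103; Q' = 484 − 2.8·(6635/103) = 31274/103.
Buyers' price falls by P* − Pb = 8210/103 − 6635/103 = 1575/103; sellers' price rises by Ps − P* = 8798/103 − 8210/103 = 588/103.
So consumers capture (1575/103)/21 = 75/103 of each unit of subsidy.

Consumer share = 75/103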